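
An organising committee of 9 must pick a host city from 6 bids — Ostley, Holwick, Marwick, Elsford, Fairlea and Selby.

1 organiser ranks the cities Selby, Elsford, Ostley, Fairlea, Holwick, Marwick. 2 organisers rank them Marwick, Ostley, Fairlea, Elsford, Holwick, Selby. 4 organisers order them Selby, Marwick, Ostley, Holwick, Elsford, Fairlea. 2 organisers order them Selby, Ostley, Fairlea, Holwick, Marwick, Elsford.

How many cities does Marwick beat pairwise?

4

Marwick against each rival (9 organisers):
Marwick vs Ostley: Marwick wins 6–3.
Marwick vs Holwick: Marwick, 6–3.
Marwick vs Elsford: Marwick, 8–1.
Marwick vs Fairlea: Marwick, 6–3.
Marwick vs Selby: Selby wins 7–2.
Marwick beats Ostley, Holwick, Elsford, Fairlea; loses to Selby — 4 pairwise wins.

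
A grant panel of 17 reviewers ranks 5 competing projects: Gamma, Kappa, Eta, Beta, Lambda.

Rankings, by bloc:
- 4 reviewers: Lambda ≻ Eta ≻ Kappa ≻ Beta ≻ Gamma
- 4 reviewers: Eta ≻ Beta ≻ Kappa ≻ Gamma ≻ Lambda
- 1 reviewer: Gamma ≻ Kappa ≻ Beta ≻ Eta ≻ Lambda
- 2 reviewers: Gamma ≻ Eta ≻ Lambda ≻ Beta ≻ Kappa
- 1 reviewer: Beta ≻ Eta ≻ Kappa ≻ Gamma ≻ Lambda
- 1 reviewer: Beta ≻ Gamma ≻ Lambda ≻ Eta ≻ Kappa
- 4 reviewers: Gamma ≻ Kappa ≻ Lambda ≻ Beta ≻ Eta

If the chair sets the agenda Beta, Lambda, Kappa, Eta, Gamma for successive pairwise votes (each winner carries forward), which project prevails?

Eta

Round 1: Beta vs Lambda — 7–10, Lambda advances.
Round 2: Lambda vs Kappa — 7–10, Kappa advances.
Round 3: Kappa vs Eta — 5–12, Eta advances.
Round 4: Eta vs Gamma — 9–8, Eta advances.
The agenda winner is Eta.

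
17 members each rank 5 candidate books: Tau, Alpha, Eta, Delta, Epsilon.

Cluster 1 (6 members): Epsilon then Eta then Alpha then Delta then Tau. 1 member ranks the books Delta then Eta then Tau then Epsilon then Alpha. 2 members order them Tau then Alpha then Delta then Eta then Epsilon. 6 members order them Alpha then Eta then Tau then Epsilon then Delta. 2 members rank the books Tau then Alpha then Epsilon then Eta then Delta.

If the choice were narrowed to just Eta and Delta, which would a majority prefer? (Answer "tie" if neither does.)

Eta

Ballots ranking Eta above Delta: 6 + 6 + 2 = 14.
Ballots ranking Delta above Eta: 17 − 14 = 3.
Eta wins the head-to-head 14–3.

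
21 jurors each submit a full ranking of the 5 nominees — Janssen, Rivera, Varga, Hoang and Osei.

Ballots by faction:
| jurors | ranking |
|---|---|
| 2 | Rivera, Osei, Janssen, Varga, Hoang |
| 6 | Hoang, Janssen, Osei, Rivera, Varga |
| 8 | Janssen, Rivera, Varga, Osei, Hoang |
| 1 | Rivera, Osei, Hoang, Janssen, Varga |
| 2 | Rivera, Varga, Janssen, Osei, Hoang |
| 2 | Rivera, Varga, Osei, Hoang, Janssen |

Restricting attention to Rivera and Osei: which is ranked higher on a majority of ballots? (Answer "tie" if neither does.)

Rivera

Ballots ranking Rivera above Osei: 2 + 8 + 1 + 2 + 2 = 15.
Ballots ranking Osei above Rivera: 21 − 15 = 6.
Rivera wins the head-to-head 15–6.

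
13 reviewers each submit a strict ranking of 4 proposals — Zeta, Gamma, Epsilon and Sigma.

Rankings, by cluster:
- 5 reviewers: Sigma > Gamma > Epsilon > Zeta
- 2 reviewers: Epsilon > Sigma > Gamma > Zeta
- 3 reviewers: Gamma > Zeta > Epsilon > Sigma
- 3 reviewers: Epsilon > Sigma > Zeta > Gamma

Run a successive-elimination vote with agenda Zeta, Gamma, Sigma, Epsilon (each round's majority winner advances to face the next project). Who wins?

Epsilon

Round 1: Zeta vs Gamma — 3–10, Gamma advances.
Round 2: Gamma vs Sigma — 3–10, Sigma advances.
Round 3: Sigma vs Epsilon — 5–8, Epsilon advances.
The agenda winner is Epsilon.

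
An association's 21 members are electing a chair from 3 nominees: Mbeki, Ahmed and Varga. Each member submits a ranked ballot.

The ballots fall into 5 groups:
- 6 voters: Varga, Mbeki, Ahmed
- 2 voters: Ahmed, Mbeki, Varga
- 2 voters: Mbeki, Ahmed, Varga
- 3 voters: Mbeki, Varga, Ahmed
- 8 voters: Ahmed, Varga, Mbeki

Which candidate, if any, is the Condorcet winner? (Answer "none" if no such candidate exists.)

none

Head-to-head results (21 voters):
Mbeki vs Ahmed: Mbeki is ranked higher on 6+2+3 = 11 ballots, Ahmed on 10. Mbeki wins 11–10.
Mbeki vs Varga: Mbeki is ranked higher on 2+2+3 = 7 ballots, Varga on 14. Varga wins 14–7.
Ahmed vs Varga: 12 to 9, Ahmed.
Every candidate loses at least once (Mbeki loses to Varga; Ahmed loses to Mbeki; Varga loses to Ahmed). The majority relation contains the cycle Mbeki > Ahmed > Varga > Mbeki, so there is no Condorcet winner.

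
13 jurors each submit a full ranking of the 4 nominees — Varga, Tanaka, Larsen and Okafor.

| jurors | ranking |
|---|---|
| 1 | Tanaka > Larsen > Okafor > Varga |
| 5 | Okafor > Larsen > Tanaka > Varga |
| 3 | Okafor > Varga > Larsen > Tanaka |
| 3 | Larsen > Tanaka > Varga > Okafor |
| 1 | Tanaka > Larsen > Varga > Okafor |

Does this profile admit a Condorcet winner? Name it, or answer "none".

Okafor

Check each pair by majority over 13 ballots:
Varga vs Tanaka: Tanaka wins 10–3.
Varga vs Larsen: Larsen, 10–3.
Varga vs Okafor: Okafor, 9–4.
Tanaka vs Larsen: Tanaka is ranked higher on 1+1 = 2 ballots, Larsen on 11. Larsen wins 11–2.
Tanaka vs Okafor: 5 to 8, Okafor.
Larsen vs Okafor: 5 to 8, Okafor.
Only Okafor has no losses; Okafor is the Condorcet winner.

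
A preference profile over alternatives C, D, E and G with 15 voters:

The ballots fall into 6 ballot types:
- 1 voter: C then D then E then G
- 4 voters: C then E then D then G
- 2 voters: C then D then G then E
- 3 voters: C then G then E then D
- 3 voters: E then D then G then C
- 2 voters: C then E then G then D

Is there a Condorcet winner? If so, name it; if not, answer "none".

Check each pair by majority over 15 ballots:
C vs D: 12 to 3, C.
C vs E: C is ranked higher on 1+4+2+3+2 = 12 ballots, E on 3. C wins 12–3.
C vs G: C is ranked higher on 1+4+2+3+2 = 12 ballots, G on 3. C wins 12–3.
D vs E: D preferred on 1+2 = 3 ballots; E wins 12–3.
D vs G: D is ranked higher on 1+4+2+3 = 10 ballots, G on 5. D wins 10–5.
E vs G: 10 to 5, E.
C beats each of D, E, G — C is the Condorcet winner.

C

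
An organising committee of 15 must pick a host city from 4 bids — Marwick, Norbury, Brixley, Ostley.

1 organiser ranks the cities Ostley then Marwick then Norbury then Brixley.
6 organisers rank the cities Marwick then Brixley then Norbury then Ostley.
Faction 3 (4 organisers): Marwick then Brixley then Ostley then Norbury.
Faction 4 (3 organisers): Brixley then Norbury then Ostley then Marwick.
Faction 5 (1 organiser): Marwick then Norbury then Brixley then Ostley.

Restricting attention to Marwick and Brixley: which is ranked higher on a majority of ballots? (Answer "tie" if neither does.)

Marwick

Ballots ranking Marwick above Brixley: 1 + 6 + 4 + 1 = 12.
Ballots ranking Brixley above Marwick: 15 − 12 = 3.
Marwick wins the head-to-head 12–3.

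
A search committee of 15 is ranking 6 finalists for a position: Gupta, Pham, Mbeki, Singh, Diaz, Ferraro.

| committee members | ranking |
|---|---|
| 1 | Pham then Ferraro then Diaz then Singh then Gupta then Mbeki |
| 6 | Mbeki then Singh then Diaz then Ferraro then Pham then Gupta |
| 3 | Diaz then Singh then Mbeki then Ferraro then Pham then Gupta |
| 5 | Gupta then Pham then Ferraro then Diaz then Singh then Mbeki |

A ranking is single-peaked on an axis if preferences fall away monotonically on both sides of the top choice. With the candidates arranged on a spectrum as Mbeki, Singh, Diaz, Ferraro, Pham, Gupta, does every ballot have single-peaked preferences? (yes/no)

yes

Axis positions: Mbeki=1, Singh=2, Diaz=3, Ferraro=4, Pham=5, Gupta=6.
Faction 1 (peak Pham at position 5): ranking walks positions 5-4-3-2-6-1, expanding outward from the peak — single-peaked.
Faction 2 (peak Mbeki at position 1): ranking walks positions 1-2-3-4-5-6, expanding outward from the peak — single-peaked.
Faction 3 (peak Diaz at position 3): ranking walks positions 3-2-1-4-5-6, expanding outward from the peak — single-peaked.
Faction 4 (peak Gupta at position 6): ranking walks positions 6-5-4-3-2-1, expanding outward from the peak — single-peaked.
Every ranking is single-peaked on this axis.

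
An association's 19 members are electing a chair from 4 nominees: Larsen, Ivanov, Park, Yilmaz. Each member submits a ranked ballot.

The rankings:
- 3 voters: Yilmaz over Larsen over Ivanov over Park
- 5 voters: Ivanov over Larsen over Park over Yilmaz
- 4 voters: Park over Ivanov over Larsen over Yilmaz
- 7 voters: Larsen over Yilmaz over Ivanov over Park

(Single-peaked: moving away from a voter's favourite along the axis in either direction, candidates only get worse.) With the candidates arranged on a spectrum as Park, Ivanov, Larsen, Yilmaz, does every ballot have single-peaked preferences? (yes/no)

Axis positions: Park=1, Ivanov=2, Larsen=3, Yilmaz=4.
Ballot type 1 (peak Yilmaz at position 4): ranking walks positions 4-3-2-1, expanding outward from the peak — single-peaked.
Ballot type 2 (peak Ivanov at position 2): ranking walks positions 2-3-1-4, expanding outward from the peak — single-peaked.
Ballot type 3 (peak Park at position 1): ranking walks positions 1-2-3-4, expanding outward from the peak — single-peaked.
Ballot type 4 (peak Larsen at position 3): ranking walks positions 3-4-2-1, expanding outward from the peak — single-peaked.
Every ranking is single-peaked on this axis.

yes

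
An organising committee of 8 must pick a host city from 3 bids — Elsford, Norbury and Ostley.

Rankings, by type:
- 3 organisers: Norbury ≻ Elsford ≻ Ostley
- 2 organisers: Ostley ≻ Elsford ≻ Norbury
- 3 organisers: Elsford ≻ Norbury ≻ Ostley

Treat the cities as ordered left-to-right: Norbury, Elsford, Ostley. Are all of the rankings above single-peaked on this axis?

yes

Axis positions: Norbury=1, Elsford=2, Ostley=3.
Type 1 (peak Norbury at position 1): ranking walks positions 1-2-3, expanding outward from the peak — single-peaked.
Type 2 (peak Ostley at position 3): ranking walks positions 3-2-1, expanding outward from the peak — single-peaked.
Type 3 (peak Elsford at position 2): ranking walks positions 2-1-3, expanding outward from the peak — single-peaked.
Every ranking is single-peaked on this axis.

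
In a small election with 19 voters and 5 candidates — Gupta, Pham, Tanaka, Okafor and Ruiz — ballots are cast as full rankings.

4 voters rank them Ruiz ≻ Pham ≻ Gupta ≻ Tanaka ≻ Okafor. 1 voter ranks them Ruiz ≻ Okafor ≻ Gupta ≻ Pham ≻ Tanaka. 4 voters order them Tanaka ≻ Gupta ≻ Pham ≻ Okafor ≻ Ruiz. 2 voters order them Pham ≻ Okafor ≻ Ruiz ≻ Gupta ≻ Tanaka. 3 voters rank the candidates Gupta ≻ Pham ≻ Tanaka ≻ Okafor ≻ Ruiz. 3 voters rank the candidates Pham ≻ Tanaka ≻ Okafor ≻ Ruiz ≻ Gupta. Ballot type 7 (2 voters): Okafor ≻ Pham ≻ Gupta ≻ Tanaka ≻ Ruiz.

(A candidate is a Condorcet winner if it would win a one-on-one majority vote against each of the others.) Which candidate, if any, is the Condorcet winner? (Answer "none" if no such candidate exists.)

Pham

Head-to-head results (19 voters):
Gupta vs Pham: Gupta is ranked higher on 1+4+3 = 8 ballots, Pham on 11. Pham wins 11–8.
Gupta vs Tanaka: Gupta, 12–7.
Gupta vs Okafor: Gupta, 11–8.
Gupta vs Ruiz: Ruiz, 10–9.
Pham vs Tanaka: Pham is ranked higher on 4+1+2+3+3+2 = 15 ballots, Tanaka on 4. Pham wins 15–4.
Pham vs Okafor: Pham preferred on 4+4+2+3+3 = 16 ballots; Pham wins 16–3.
Pham vs Ruiz: Pham preferred on 4+2+3+3+2 = 14 ballots; Pham wins 14–5.
Tanaka vs Okafor: Tanaka is ranked higher on 4+4+3+3 = 14 ballots, Okafor on 5. Tanaka wins 14–5.
Tanaka vs Ruiz: Tanaka wins 12–7.
Okafor vs Ruiz: Okafor, 14–5.
Pham wins every pairwise contest, so Pham is the Condorcet winner.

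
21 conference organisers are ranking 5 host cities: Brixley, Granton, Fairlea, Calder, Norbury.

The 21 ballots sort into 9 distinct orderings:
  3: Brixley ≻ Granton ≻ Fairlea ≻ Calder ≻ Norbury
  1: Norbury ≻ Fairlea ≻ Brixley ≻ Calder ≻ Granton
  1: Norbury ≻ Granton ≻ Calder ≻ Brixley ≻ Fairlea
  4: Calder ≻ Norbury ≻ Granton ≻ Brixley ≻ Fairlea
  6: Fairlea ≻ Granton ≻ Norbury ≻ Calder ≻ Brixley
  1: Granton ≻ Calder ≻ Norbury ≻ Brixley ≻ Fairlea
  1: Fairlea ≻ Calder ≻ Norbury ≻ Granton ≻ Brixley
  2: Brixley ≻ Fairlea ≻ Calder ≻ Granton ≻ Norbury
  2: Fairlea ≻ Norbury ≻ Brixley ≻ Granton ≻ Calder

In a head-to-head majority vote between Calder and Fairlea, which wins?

Ballots ranking Calder above Fairlea: 1 + 4 + 1 = 6.
Ballots ranking Fairlea above Calder: 21 − 6 = 15.
Fairlea wins the head-to-head 15–6.

Fairlea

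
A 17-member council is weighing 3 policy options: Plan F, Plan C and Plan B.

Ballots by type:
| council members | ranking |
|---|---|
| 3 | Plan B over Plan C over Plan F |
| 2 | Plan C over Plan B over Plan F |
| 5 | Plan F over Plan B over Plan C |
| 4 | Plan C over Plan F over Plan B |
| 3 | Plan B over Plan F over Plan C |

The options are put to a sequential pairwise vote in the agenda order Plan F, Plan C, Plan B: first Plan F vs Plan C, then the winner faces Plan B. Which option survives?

Plan B

Round 1: Plan F vs Plan C — 8–9, Plan C advances.
Round 2: Plan C vs Plan B — 6–11, Plan B advances.
Plan B survives the agenda.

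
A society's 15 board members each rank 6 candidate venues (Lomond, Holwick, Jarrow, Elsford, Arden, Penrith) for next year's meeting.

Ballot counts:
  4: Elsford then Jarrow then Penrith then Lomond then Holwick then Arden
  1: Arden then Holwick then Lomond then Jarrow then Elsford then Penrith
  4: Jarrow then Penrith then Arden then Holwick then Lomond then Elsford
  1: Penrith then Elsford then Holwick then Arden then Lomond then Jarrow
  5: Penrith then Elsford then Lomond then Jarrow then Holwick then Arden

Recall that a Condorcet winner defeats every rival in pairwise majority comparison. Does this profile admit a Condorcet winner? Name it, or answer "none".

none

Check each pair by majority over 15 ballots:
Lomond vs Holwick: Lomond wins 9–6.
Lomond–Jarrow: Jarrow 8–7.
Lomond vs Elsford: Elsford wins 10–5.
Lomond–Arden: Lomond 9–6.
Lomond vs Penrith: Penrith wins 14–1.
Holwick vs Jarrow: Jarrow wins 13–2.
Holwick–Elsford: Elsford 10–5.
Holwick–Arden: Holwick 10–5.
Holwick vs Penrith: Penrith wins 14–1.
Jarrow vs Elsford: Elsford wins 10–5.
Jarrow vs Arden: Jarrow wins 13–2.
Jarrow vs Penrith: Jarrow, 9–6.
Elsford–Arden: Elsford 10–5.
Elsford vs Penrith: Penrith, 10–5.
Arden vs Penrith: Penrith wins 14–1.
Each city drops at least one matchup (Lomond loses to Jarrow; Holwick loses to Lomond; Jarrow loses to Elsford; Elsford loses to Penrith; Arden loses to Lomond; Penrith loses to Jarrow); the cycle Jarrow beats Penrith beats Elsford beats Jarrow rules out a Condorcet winner.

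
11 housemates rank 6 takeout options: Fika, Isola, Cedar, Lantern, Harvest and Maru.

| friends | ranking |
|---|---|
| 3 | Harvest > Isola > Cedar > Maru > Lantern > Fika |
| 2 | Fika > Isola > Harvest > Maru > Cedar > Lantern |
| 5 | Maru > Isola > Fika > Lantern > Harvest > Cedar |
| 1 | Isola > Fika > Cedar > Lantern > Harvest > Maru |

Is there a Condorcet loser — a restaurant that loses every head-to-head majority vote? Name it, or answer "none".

none

Head-to-head results (11 friends):
Fika vs Isola: Fika is ranked higher on 2 ballots, Isola on 9. Isola wins 9–2.
Fika vs Cedar: Fika wins 8–3.
Fika vs Lantern: Fika preferred on 2+5+1 = 8 ballots; Fika wins 8–3.
Fika vs Harvest: Fika, 8–3.
Fika vs Maru: Fika preferred on 2+1 = 3 ballots; Maru wins 8–3.
Isola vs Cedar: Isola wins 11–0.
Isola vs Lantern: Isola, 11–0.
Isola vs Harvest: Isola wins 8–3.
Isola vs Maru: 3+2+1 = 6 for Isola, 5 for Maru — Isola by 6–5.
Cedar vs Lantern: 6 to 5, Cedar.
Cedar vs Harvest: Harvest wins 10–1.
Cedar–Maru: Maru 7–4.
Lantern vs Harvest: Lantern, 6–5.
Lantern vs Maru: 1 to 10, Maru.
Harvest vs Maru: Harvest is ranked higher on 3+2+1 = 6 ballots, Maru on 5. Harvest wins 6–5.
Each restaurant has at least one pairwise win (Fika beats Cedar; Isola beats Fika; Cedar beats Lantern; Lantern beats Harvest; Harvest beats Cedar; Maru beats Fika) — no Condorcet loser.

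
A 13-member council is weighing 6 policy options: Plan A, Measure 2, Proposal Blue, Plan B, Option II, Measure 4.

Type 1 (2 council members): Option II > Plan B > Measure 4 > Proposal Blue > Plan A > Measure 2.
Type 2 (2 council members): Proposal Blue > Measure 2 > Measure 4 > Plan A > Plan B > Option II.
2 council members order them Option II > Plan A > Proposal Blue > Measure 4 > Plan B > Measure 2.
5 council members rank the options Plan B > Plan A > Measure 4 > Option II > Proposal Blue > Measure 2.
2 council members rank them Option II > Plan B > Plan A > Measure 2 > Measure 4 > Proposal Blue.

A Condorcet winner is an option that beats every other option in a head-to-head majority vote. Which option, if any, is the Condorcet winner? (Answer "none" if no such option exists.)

Plan B

Check each pair by majority over 13 ballots:
Plan A vs Measure 2: Plan A wins 11–2.
Plan A vs Proposal Blue: Plan A, 9–4.
Plan A–Plan B: Plan B 9–4.
Plan A vs Option II: Plan A wins 7–6.
Plan A vs Measure 4: Plan A wins 9–4.
Measure 2–Proposal Blue: Proposal Blue 11–2.
Measure 2 vs Plan B: Plan B, 11–2.
Measure 2 vs Option II: Option II, 11–2.
Measure 2 vs Measure 4: Measure 4 wins 9–4.
Proposal Blue–Plan B: Plan B 9–4.
Proposal Blue–Option II: Option II 11–2.
Proposal Blue–Measure 4: Measure 4 9–4.
Plan B–Option II: Plan B 7–6.
Plan B vs Measure 4: Plan B wins 9–4.
Option II vs Measure 4: Measure 4, 7–6.
Plan B wins every pairwise contest, so Plan B is the Condorcet winner.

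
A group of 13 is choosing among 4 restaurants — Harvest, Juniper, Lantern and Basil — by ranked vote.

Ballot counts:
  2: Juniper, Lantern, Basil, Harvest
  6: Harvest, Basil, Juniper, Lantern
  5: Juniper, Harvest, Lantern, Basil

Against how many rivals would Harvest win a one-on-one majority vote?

2

Harvest against each rival (13 friends):
Harvest vs Juniper: Juniper wins 7–6.
Harvest vs Lantern: 11 to 2, Harvest.
Harvest vs Basil: 11 to 2, Harvest.
Harvest beats Lantern, Basil; loses to Juniper — 2 pairwise wins.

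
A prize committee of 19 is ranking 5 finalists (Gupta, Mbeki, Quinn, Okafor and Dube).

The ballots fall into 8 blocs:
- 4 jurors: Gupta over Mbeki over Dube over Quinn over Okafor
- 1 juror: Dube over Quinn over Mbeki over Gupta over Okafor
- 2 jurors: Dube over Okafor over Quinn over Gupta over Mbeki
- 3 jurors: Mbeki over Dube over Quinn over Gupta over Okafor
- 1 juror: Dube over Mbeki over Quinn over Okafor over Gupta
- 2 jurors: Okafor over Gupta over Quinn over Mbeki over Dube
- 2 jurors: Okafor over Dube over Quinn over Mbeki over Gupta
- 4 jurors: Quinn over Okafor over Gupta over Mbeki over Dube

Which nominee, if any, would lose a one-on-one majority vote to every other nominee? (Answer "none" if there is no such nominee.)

Pairwise majorities:
Gupta vs Mbeki: Gupta, 12–7.
Gupta vs Quinn: Quinn, 13–6.
Gupta vs Okafor: Okafor, 11–8.
Gupta vs Dube: Gupta is ranked higher on 4+2+4 = 10 ballots, Dube on 9. Gupta wins 10–9.
Mbeki vs Quinn: 8 to 11, Quinn.
Mbeki vs Okafor: 4+1+3+1 = 9 for Mbeki, 10 for Okafor — Okafor by 10–9.
Mbeki–Dube: Mbeki 13–6.
Quinn vs Okafor: Quinn, 13–6.
Quinn vs Dube: Dube wins 13–6.
Okafor–Dube: Dube 11–8.
Each nominee has at least one pairwise win (Gupta beats Mbeki; Mbeki beats Dube; Quinn beats Gupta; Okafor beats Gupta; Dube beats Quinn) — no Condorcet loser.

none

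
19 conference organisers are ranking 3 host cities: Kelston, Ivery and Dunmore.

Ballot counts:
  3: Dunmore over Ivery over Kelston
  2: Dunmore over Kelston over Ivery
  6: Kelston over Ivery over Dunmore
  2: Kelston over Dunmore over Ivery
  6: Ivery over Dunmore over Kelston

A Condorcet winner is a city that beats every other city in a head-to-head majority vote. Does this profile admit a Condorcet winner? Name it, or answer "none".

none

Pairwise majorities:
Kelston vs Ivery: Kelston is ranked higher on 2+6+2 = 10 ballots, Ivery on 9. Kelston wins 10–9.
Kelston vs Dunmore: Kelston is ranked higher on 6+2 = 8 ballots, Dunmore on 11. Dunmore wins 11–8.
Ivery vs Dunmore: 12 to 7, Ivery.
No city is unbeaten: Kelston loses to Dunmore; Ivery loses to Kelston; Dunmore loses to Ivery. In particular Kelston > Ivery > Dunmore > Kelston is a majority cycle — no Condorcet winner exists.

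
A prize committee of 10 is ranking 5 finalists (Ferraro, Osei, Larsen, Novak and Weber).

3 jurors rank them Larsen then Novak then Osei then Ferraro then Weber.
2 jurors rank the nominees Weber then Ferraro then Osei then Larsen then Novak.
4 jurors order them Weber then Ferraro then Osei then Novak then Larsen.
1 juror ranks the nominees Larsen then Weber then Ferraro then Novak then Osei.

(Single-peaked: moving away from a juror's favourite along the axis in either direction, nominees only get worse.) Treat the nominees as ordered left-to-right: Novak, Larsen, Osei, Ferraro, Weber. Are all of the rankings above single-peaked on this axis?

no

Axis positions: Novak=1, Larsen=2, Osei=3, Ferraro=4, Weber=5.
Faction 1 (peak Larsen at position 2): ranking walks positions 2-1-3-4-5, expanding outward from the peak — single-peaked.
Faction 2 (peak Weber at position 5): ranking walks positions 5-4-3-2-1, expanding outward from the peak — single-peaked.
Faction 3: ranking walks positions 5-4-3-1-2; Novak is ranked above Larsen even though Larsen lies between Novak and the peak Weber on the axis — preferences dip and rise again. Not single-peaked.
Faction 4: ranking walks positions 2-5-4-1-3; Weber is ranked above Osei even though Osei lies between Weber and the peak Larsen on the axis — preferences dip and rise again. Not single-peaked.
Faction 3 violates single-peakedness, so the profile is not single-peaked on this axis.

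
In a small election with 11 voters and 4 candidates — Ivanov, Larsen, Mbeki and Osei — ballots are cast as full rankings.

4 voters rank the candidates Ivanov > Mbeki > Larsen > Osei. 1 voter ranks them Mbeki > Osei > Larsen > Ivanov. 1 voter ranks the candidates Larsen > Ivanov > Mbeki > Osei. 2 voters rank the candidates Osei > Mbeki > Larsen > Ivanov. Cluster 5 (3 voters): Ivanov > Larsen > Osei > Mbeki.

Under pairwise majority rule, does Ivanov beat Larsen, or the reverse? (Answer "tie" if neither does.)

Ivanov

Ballots ranking Ivanov above Larsen: 4 + 3 = 7.
Ballots ranking Larsen above Ivanov: 11 − 7 = 4.
Ivanov wins the head-to-head 7–4.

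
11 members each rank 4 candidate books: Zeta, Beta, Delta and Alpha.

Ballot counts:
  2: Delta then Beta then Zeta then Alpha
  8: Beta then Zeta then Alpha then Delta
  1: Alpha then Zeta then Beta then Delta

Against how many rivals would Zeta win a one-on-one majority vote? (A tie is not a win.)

Zeta against each rival (11 members):
Zeta vs Beta: Zeta preferred on 1 ballot; Beta wins 10–1.
Zeta vs Delta: Zeta is ranked higher on 8+1 = 9 ballots, Delta on 2. Zeta wins 9–2.
Zeta–Alpha: Zeta 10–1.
Zeta beats Delta, Alpha; loses to Beta — 2 pairwise wins.

2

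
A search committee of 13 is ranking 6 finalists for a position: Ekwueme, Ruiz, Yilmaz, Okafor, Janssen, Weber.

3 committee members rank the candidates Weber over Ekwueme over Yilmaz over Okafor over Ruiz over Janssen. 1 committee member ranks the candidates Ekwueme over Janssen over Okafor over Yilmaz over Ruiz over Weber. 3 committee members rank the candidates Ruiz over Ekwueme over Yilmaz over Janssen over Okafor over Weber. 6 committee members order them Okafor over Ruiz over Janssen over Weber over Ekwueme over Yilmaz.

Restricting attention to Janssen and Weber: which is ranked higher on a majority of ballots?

Ballots ranking Janssen above Weber: 1 + 3 + 6 = 10.
Ballots ranking Weber above Janssen: 13 − 10 = 3.
Janssen wins the head-to-head 10–3.

Janssen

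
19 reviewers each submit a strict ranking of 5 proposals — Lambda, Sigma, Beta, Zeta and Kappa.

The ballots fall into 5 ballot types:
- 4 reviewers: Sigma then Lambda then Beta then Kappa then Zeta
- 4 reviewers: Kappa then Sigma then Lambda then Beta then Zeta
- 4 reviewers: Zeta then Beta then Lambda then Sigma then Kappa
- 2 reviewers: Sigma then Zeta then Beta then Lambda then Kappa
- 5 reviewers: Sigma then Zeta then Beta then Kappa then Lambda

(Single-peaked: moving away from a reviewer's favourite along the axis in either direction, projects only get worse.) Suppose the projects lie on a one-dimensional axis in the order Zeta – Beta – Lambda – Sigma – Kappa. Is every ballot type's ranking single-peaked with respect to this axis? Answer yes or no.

Axis positions: Zeta=1, Beta=2, Lambda=3, Sigma=4, Kappa=5.
Ballot type 1 (peak Sigma at position 4): ranking walks positions 4-3-2-5-1, expanding outward from the peak — single-peaked.
Ballot type 2 (peak Kappa at position 5): ranking walks positions 5-4-3-2-1, expanding outward from the peak — single-peaked.
Ballot type 3 (peak Zeta at position 1): ranking walks positions 1-2-3-4-5, expanding outward from the peak — single-peaked.
Ballot type 4: ranking walks positions 4-1-2-3-5; Zeta is ranked above Lambda even though Lambda lies between Zeta and the peak Sigma on the axis — preferences dip and rise again. Not single-peaked.
Ballot type 5: ranking walks positions 4-1-2-5-3; Zeta is ranked above Lambda even though Lambda lies between Zeta and the peak Sigma on the axis — preferences dip and rise again. Not single-peaked.
Ballot type 4 violates single-peakedness, so the profile is not single-peaked on this axis.

no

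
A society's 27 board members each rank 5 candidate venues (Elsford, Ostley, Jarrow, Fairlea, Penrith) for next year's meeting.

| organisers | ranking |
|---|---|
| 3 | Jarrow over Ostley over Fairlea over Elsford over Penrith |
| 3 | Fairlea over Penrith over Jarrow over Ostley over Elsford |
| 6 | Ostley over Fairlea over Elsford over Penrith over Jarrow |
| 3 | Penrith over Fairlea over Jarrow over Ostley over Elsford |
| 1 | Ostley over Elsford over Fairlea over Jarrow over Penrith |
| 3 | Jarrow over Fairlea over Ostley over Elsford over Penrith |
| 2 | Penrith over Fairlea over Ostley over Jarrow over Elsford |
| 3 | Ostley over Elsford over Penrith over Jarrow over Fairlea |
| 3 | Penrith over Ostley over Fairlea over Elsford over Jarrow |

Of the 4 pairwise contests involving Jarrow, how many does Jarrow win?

Jarrow against each rival (27 organisers):
Jarrow vs Elsford: 14 to 13, Jarrow.
Jarrow–Ostley: Ostley 15–12.
Jarrow–Fairlea: Fairlea 18–9.
Jarrow vs Penrith: Penrith wins 20–7.
Jarrow beats Elsford; loses to Ostley, Fairlea, Penrith — 1 pairwise win.

1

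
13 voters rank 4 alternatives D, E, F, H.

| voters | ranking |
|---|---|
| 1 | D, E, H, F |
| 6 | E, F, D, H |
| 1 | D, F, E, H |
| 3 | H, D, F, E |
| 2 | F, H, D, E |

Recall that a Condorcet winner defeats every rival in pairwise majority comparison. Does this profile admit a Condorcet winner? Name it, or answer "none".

none

Pairwise majorities:
D vs E: D, 7–6.
D vs F: F wins 8–5.
D vs H: D, 8–5.
E vs F: E wins 7–6.
E–H: E 8–5.
F vs H: F, 9–4.
Every alternative loses at least once (D loses to F; E loses to D; F loses to E; H loses to D). The majority relation contains the cycle D → E → F → D, so there is no Condorcet winner.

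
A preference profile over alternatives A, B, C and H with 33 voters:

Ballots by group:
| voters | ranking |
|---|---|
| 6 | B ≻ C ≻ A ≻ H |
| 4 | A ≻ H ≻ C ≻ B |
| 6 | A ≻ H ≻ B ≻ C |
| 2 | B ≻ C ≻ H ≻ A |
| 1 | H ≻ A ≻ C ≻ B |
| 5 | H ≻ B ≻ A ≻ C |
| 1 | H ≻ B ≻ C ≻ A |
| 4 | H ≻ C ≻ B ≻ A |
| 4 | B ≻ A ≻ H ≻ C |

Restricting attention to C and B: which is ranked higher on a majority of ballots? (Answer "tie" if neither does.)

Ballots ranking C above B: 4 + 1 + 4 = 9.
Ballots ranking B above C: 33 − 9 = 24.
B wins the head-to-head 24–9.

B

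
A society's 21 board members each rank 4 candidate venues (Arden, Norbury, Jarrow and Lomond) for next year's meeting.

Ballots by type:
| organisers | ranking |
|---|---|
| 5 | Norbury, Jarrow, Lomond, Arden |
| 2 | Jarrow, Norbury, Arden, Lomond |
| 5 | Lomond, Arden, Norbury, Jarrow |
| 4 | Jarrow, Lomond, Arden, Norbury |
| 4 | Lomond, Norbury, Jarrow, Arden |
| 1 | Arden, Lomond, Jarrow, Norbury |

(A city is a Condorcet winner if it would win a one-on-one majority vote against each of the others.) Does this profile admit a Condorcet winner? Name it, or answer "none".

none

Pairwise majorities:
Arden vs Norbury: Norbury wins 11–10.
Arden vs Jarrow: Jarrow, 15–6.
Arden vs Lomond: Lomond, 18–3.
Norbury vs Jarrow: Norbury wins 14–7.
Norbury vs Lomond: Lomond wins 14–7.
Jarrow–Lomond: Jarrow 11–10.
No city is unbeaten: Arden loses to Norbury; Norbury loses to Lomond; Jarrow loses to Norbury; Lomond loses to Jarrow. In particular Norbury → Jarrow → Lomond → Norbury is a majority cycle — no Condorcet winner exists.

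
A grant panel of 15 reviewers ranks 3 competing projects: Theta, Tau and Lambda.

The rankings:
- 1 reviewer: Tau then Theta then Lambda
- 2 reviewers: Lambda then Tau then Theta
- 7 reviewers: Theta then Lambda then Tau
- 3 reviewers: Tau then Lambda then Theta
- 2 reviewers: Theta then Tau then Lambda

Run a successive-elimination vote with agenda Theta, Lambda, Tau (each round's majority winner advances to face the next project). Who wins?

Theta

Round 1: Theta vs Lambda — 10–5, Theta advances.
Round 2: Theta vs Tau — 9–6, Theta advances.
The agenda winner is Theta.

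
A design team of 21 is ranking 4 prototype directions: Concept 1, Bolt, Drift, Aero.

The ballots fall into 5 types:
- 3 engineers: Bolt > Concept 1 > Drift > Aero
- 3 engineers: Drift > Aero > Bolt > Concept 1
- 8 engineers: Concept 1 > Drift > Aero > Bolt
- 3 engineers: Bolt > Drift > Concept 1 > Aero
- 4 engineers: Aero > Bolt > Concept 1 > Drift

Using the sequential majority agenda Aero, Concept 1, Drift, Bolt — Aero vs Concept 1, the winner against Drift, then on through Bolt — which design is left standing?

Bolt

Round 1: Aero vs Concept 1 — 7–14, Concept 1 advances.
Round 2: Concept 1 vs Drift — 15–6, Concept 1 advances.
Round 3: Concept 1 vs Bolt — 8–13, Bolt advances.
The agenda winner is Bolt.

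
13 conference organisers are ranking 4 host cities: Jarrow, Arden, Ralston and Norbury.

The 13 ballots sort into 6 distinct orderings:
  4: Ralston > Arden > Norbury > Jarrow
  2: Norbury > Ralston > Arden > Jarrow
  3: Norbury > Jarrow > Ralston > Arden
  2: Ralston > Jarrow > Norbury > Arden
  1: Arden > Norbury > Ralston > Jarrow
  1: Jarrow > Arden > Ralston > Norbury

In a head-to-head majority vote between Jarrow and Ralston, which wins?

Ballots ranking Jarrow above Ralston: 3 + 1 = 4.
Ballots ranking Ralston above Jarrow: 13 − 4 = 9.
Ralston wins the head-to-head 9–4.

Ralston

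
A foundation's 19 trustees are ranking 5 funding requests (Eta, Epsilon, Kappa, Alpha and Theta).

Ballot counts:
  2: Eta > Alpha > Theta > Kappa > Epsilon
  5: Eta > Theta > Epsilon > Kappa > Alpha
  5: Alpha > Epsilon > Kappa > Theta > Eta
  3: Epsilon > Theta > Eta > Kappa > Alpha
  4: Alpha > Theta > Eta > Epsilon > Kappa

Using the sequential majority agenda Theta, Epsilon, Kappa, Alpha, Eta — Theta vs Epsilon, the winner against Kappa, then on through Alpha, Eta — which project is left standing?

Eta

Round 1: Theta vs Epsilon — 11–8, Theta advances.
Round 2: Theta vs Kappa — 14–5, Theta advances.
Round 3: Theta vs Alpha — 8–11, Alpha advances.
Round 4: Alpha vs Eta — 9–10, Eta advances.
The agenda winner is Eta.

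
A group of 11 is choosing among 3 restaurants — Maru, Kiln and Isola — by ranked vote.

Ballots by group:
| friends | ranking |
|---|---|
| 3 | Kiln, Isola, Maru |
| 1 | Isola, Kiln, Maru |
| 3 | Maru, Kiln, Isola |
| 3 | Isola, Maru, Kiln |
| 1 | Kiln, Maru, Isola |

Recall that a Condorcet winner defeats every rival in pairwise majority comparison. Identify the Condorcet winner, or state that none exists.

Pairwise majorities:
Maru vs Kiln: Maru wins 6–5.
Maru vs Isola: 3+1 = 4 for Maru, 7 for Isola — Isola by 7–4.
Kiln vs Isola: 3+3+1 = 7 for Kiln, 4 for Isola — Kiln by 7–4.
Each restaurant drops at least one matchup (Maru loses to Isola; Kiln loses to Maru; Isola loses to Kiln); the cycle Maru > Kiln > Isola > Maru rules out a Condorcet winner.

none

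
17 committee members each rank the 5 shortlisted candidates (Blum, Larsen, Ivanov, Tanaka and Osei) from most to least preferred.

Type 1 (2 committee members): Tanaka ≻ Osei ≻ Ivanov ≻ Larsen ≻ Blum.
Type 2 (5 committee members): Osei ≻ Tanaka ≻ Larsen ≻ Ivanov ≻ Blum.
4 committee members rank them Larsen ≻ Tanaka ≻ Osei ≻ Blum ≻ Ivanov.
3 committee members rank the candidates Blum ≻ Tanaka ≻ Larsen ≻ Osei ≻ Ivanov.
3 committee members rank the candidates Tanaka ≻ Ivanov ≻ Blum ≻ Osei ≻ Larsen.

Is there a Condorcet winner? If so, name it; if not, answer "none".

Tanaka

Pairwise majorities:
Blum vs Larsen: 6 to 11, Larsen.
Blum vs Ivanov: Blum is ranked higher on 4+3 = 7 ballots, Ivanov on 10. Ivanov wins 10–7.
Blum vs Tanaka: Blum is ranked higher on 3 ballots, Tanaka on 14. Tanaka wins 14–3.
Blum vs Osei: Blum is ranked higher on 3+3 = 6 ballots, Osei on 11. Osei wins 11–6.
Larsen vs Ivanov: 5+4+3 = 12 for Larsen, 5 for Ivanov — Larsen by 12–5.
Larsen vs Tanaka: Larsen is ranked higher on 4 ballots, Tanaka on 13. Tanaka wins 13–4.
Larsen vs Osei: 4+3 = 7 for Larsen, 10 for Osei — Osei by 10–7.
Ivanov vs Tanaka: 0 for Ivanov, 17 for Tanaka — Tanaka by 17–0.
Ivanov vs Osei: Ivanov is ranked higher on 3 ballots, Osei on 14. Osei wins 14–3.
Tanaka vs Osei: 2+4+3+3 = 12 for Tanaka, 5 for Osei — Tanaka by 12–5.
Tanaka beats each of Blum, Larsen, Ivanov, Osei — Tanaka is the Condorcet winner.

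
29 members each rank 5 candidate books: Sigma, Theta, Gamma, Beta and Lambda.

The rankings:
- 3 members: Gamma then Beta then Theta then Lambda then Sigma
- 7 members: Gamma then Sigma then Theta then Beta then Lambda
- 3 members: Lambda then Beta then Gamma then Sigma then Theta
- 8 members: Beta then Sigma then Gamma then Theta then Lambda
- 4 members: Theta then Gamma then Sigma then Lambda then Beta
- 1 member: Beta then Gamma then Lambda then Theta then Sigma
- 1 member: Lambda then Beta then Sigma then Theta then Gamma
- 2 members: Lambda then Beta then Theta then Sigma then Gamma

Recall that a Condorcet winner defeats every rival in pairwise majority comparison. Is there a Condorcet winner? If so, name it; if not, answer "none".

Head-to-head results (29 members):
Sigma vs Theta: 7+3+8+1 = 19 for Sigma, 10 for Theta — Sigma by 19–10.
Sigma vs Gamma: Gamma wins 18–11.
Sigma vs Beta: 7+4 = 11 for Sigma, 18 for Beta — Beta by 18–11.
Sigma vs Lambda: Sigma wins 19–10.
Theta–Gamma: Gamma 22–7.
Theta vs Beta: Theta is ranked higher on 7+4 = 11 ballots, Beta on 18. Beta wins 18–11.
Theta vs Lambda: 22 to 7, Theta.
Gamma–Beta: Beta 15–14.
Gamma vs Lambda: Gamma wins 23–6.
Beta vs Lambda: 3+7+8+1 = 19 for Beta, 10 for Lambda — Beta by 19–10.
Beta wins every pairwise contest, so Beta is the Condorcet winner.

Beta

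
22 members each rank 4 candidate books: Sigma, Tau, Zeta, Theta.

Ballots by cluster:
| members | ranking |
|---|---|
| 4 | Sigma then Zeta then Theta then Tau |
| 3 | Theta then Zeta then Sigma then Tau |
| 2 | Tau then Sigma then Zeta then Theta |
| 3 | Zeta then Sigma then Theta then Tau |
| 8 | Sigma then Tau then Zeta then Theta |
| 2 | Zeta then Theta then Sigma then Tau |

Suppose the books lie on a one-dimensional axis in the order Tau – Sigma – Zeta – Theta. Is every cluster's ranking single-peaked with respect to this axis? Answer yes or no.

Axis positions: Tau=1, Sigma=2, Zeta=3, Theta=4.
Cluster 1 (peak Sigma at position 2): ranking walks positions 2-3-4-1, expanding outward from the peak — single-peaked.
Cluster 2 (peak Theta at position 4): ranking walks positions 4-3-2-1, expanding outward from the peak — single-peaked.
Cluster 3 (peak Tau at position 1): ranking walks positions 1-2-3-4, expanding outward from the peak — single-peaked.
Cluster 4 (peak Zeta at position 3): ranking walks positions 3-2-4-1, expanding outward from the peak — single-peaked.
Cluster 5 (peak Sigma at position 2): ranking walks positions 2-1-3-4, expanding outward from the peak — single-peaked.
Cluster 6 (peak Zeta at position 3): ranking walks positions 3-4-2-1, expanding outward from the peak — single-peaked.
Every ranking is single-peaked on this axis.

yes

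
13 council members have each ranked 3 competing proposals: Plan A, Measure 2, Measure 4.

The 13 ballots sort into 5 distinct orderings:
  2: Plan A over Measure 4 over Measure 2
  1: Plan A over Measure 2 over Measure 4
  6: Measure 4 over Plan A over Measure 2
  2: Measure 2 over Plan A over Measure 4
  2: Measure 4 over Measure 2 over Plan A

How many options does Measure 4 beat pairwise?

2

Measure 4 against each rival (13 council members):
Measure 4–Plan A: Measure 4 8–5.
Measure 4 vs Measure 2: 2+6+2 = 10 for Measure 4, 3 for Measure 2 — Measure 4 by 10–3.
Measure 4 beats Plan A, Measure 2 — 2 pairwise wins.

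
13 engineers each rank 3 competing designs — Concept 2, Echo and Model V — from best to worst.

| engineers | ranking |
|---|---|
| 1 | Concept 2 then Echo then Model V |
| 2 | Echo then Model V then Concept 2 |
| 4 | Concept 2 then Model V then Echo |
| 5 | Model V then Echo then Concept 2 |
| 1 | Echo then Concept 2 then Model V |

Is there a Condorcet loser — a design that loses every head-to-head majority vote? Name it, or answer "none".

Head-to-head results (13 engineers):
Concept 2–Echo: Echo 8–5.
Concept 2–Model V: Model V 7–6.
Echo–Model V: Model V 9–4.
Concept 2 is beaten in every head-to-head and is the Condorcet loser.

Concept 2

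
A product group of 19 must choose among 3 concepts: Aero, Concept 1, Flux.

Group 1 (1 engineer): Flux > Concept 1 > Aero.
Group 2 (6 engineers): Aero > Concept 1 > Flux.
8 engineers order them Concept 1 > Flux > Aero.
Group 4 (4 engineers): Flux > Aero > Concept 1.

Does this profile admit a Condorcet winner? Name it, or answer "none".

none

Pairwise majorities:
Aero vs Concept 1: 6+4 = 10 for Aero, 9 for Concept 1 — Aero by 10–9.
Aero vs Flux: Aero preferred on 6 ballots; Flux wins 13–6.
Concept 1 vs Flux: Concept 1 is ranked higher on 6+8 = 14 ballots, Flux on 5. Concept 1 wins 14–5.
Each design drops at least one matchup (Aero loses to Flux; Concept 1 loses to Aero; Flux loses to Concept 1); the cycle Aero > Concept 1 > Flux > Aero rules out a Condorcet winner.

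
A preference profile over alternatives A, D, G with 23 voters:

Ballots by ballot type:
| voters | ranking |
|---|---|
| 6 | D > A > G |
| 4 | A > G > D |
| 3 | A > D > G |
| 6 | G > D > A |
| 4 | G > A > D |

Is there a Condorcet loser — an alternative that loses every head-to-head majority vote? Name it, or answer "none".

Head-to-head results (23 voters):
A vs D: A is ranked higher on 4+3+4 = 11 ballots, D on 12. D wins 12–11.
A vs G: A, 13–10.
D vs G: 6+3 = 9 for D, 14 for G — G by 14–9.
Every alternative wins at least one matchup (A beats G; D beats A; G beats D), so there is no Condorcet loser.

none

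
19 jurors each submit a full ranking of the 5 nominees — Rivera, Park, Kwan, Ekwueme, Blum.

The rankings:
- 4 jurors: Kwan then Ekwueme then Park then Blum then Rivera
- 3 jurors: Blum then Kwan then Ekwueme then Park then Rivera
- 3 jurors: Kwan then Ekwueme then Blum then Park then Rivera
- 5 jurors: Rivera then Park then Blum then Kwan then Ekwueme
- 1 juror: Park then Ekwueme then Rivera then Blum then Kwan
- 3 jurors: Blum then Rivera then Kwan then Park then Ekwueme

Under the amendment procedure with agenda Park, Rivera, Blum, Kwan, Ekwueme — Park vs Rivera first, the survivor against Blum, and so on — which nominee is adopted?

Round 1: Park vs Rivera — 11–8, Park advances.
Round 2: Park vs Blum — 10–9, Park advances.
Round 3: Park vs Kwan — 6–13, Kwan advances.
Round 4: Kwan vs Ekwueme — 18–1, Kwan advances.
Kwan survives the agenda.

Kwan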